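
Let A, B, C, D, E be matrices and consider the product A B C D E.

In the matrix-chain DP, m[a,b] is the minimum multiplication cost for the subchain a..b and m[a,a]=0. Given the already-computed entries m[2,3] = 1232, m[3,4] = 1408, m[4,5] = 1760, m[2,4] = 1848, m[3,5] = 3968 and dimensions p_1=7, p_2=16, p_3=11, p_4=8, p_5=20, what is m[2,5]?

2968

m[2,5] = min over k∈[2,4] of m[2,k]+m[k+1,5]+p_{1}·p_k·p_{5}.
k=2: 0 + 3968 + 7·16·20 = 6208; k=3: 1232 + 1760 + 7·11·20 = 4532; k=4: 1848 + 0 + 7·8·20 = 2968.
Minimum: 2968 at k=4.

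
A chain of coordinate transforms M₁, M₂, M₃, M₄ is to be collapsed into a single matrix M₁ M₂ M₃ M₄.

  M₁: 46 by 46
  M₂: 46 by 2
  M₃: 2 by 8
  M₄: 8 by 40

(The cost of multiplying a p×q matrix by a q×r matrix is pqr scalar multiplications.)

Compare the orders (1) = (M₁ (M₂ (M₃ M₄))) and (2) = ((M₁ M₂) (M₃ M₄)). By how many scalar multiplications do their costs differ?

80408

Order (1) = (M₁ (M₂ (M₃ M₄))): (M₃ M₄): 2×8 by 8×40 → 2×40, cost 2·8·40 = 640; (M₂ (M₃ M₄)): 46×2 by 2×40 → 46×40, cost 46·2·40 = 3680; cumulative 4320; (M₁ (M₂ (M₃ M₄))): 46×46 by 46×40 → 46×40, cost 46·46·40 = 84640; cumulative 88960. Total 88960.
Order (2) = ((M₁ M₂) (M₃ M₄)): (M₁ M₂): 46×46 by 46×2 → 46×2, cost 46·46·2 = 4232; (M₃ M₄): 2×8 by 8×40 → 2×40, cost 2·8·40 = 640; ((M₁ M₂) (M₃ M₄)): 46×2 by 2×40 → 46×40, cost 46·2·40 = 3680; cumulative 8552. Total 8552.
Difference: |88960 − 8552| = 80408.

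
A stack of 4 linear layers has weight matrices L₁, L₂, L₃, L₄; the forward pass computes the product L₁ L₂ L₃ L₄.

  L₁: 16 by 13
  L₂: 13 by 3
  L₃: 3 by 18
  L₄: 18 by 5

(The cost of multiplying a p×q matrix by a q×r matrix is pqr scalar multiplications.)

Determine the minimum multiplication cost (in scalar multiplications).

Adjacent pairs: L₁L₂ = 16·13·3 = 624; L₂L₃ = 13·3·18 = 702; L₃L₄ = 3·18·5 = 270.
Length 3: L₁..L₃: k=1: 0+702+16·13·18=4446; k=2: 624+0+16·3·18=1488 → min 1488 | L₂..L₄: k=2: 0+270+13·3·5=465; k=3: 702+0+13·18·5=1872 → min 465.
Length 4: L₁..L₄: k=1: 0+465+16·13·5=1505; k=2: 624+270+16·3·5=1134; k=3: 1488+0+16·18·5=2928 → min 1134.
Optimal order: ((L₁ L₂) (L₃ L₄)) with cost 1134.

1134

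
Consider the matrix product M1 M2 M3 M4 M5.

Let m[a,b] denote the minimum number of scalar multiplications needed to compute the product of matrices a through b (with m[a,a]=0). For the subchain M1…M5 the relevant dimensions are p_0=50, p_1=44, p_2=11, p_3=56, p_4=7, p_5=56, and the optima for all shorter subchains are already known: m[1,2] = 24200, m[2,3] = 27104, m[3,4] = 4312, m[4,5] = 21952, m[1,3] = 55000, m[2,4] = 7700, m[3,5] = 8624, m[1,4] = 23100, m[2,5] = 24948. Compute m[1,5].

m[1,5] = min over k∈[1,4] of m[1,k]+m[k+1,5]+p_{0}·p_k·p_{5}.
k=1: 0 + 24948 + 50·44·56 = 148148; k=2: 24200 + 8624 + 50·11·56 = 63624; k=3: 55000 + 21952 + 50·56·56 = 233752; k=4: 23100 + 0 + 50·7·56 = 42700.
Minimum: 42700 at k=4.

42700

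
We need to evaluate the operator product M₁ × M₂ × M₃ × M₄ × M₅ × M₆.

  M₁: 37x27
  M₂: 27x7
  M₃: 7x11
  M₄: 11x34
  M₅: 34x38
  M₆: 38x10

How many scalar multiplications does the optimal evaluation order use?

Adjacent pairs: M₁M₂ = 37·27·7 = 6993; M₂M₃ = 27·7·11 = 2079; M₃M₄ = 7·11·34 = 2618; M₄M₅ = 11·34·38 = 14212; M₅M₆ = 34·38·10 = 12920.
Length 3: M₁..M₃: k=1: 0+2079+37·27·11=13068; k=2: 6993+0+37·7·11=9842 → min 9842 | M₂..M₄: k=2: 0+2618+27·7·34=9044; k=3: 2079+0+27·11·34=12177 → min 9044 | M₃..M₅: k=3: 0+14212+7·11·38=17138; k=4: 2618+0+7·34·38=11662 → min 11662 | M₄..M₆: k=4: 0+12920+11·34·10=16660; k=5: 14212+0+11·38·10=18392 → min 16660.
Length 4: M₁..M₄: k=1: 0+9044+37·27·34=43010; k=2: 6993+2618+37·7·34=18417; k=3: 9842+0+37·11·34=23680 → min 18417 | M₂..M₅: k=2: 0+11662+27·7·38=18844; k=3: 2079+14212+27·11·38=27577; k=4: 9044+0+27·34·38=43928 → min 18844 | M₃..M₆: k=3: 0+16660+7·11·10=17430; k=4: 2618+12920+7·34·10=17918; k=5: 11662+0+7·38·10=14322 → min 14322.
Length 5: M₁..M₅: k=1: 0+18844+37·27·38=56806; k=2: 6993+11662+37·7·38=28497; k=3: 9842+14212+37·11·38=39520; k=4: 18417+0+37·34·38=66221 → min 28497 | M₂..M₆: k=2: 0+14322+27·7·10=16212; k=3: 2079+16660+27·11·10=21709; k=4: 9044+12920+27·34·10=31144; k=5: 18844+0+27·38·10=29104 → min 16212.
Length 6: M₁..M₆: k=1: 0+16212+37·27·10=26202; k=2: 6993+14322+37·7·10=23905; k=3: 9842+16660+37·11·10=30572; k=4: 18417+12920+37·34·10=43917; k=5: 28497+0+37·38·10=42557 → min 23905.
Optimal order: ((M₁ × M₂) × (((M₃ × M₄) × M₅) × M₆)) with cost 23905.

23905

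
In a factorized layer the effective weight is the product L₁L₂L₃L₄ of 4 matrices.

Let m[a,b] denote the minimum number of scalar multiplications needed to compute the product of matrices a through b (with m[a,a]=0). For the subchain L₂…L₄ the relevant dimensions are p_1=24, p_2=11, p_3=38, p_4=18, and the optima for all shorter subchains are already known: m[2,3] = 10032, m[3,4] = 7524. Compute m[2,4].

12276

m[2,4] = min over k∈[2,3] of m[2,k]+m[k+1,4]+p_{1}·p_k·p_{4}.
k=2: 0 + 7524 + 24·11·18 = 12276; k=3: 10032 + 0 + 24·38·18 = 26448.
Minimum: 12276 at k=2.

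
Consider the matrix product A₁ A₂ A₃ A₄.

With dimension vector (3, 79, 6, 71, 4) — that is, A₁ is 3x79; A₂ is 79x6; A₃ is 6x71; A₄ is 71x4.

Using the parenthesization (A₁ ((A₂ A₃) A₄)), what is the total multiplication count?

57038

(A₂ A₃): 79×6 by 6×71 → 79×71, cost 79·6·71 = 33654
((A₂ A₃) A₄): 79×71 by 71×4 → 79×4, cost 79·71·4 = 22436; cumulative 56090
(A₁ ((A₂ A₃) A₄)): 3×79 by 79×4 → 3×4, cost 3·79·4 = 948; cumulative 57038
Total: 57038 scalar multiplications.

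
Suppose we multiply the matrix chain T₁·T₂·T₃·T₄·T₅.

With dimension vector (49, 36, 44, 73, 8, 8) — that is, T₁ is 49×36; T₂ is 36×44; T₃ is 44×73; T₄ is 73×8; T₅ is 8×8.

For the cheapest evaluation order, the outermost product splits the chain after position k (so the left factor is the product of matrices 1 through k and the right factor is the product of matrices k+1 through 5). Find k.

Adjacent pairs: T₁T₂ = 49·36·44 = 77616; T₂T₃ = 36·44·73 = 115632; T₃T₄ = 44·73·8 = 25696; T₄T₅ = 73·8·8 = 4672.
Length 3: T₁..T₃: k=1: 0+115632+49·36·73=244404; k=2: 77616+0+49·44·73=235004 → min 235004 | T₂..T₄: k=2: 0+25696+36·44·8=38368; k=3: 115632+0+36·73·8=136656 → min 38368 | T₃..T₅: k=3: 0+4672+44·73·8=30368; k=4: 25696+0+44·8·8=28512 → min 28512.
Length 4: T₁..T₄: k=1: 0+38368+49·36·8=52480; k=2: 77616+25696+49·44·8=120560; k=3: 235004+0+49·73·8=263620 → min 52480 | T₂..T₅: k=2: 0+28512+36·44·8=41184; k=3: 115632+4672+36·73·8=141328; k=4: 38368+0+36·8·8=40672 → min 40672.
Top-level splits: k=1: (T₁..T₁)·(T₂..T₅) → 0+40672+49·36·8 = 54784; k=2: (T₁..T₂)·(T₃..T₅) → 77616+28512+49·44·8 = 123376; k=3: (T₁..T₃)·(T₄..T₅) → 235004+4672+49·73·8 = 268292; k=4: (T₁..T₄)·(T₅..T₅) → 52480+0+49·8·8 = 55616.
Best split is after T₁, i.e. k = 1.

1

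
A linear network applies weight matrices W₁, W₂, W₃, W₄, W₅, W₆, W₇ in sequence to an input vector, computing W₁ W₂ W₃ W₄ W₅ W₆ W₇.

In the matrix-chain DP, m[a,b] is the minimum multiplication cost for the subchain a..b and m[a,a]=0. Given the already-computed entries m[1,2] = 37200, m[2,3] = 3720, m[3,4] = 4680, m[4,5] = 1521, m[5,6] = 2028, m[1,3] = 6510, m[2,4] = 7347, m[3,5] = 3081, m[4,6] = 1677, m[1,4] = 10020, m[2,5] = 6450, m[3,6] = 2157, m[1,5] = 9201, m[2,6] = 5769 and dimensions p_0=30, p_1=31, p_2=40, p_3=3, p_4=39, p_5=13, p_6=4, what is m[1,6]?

m[1,6] = min over k∈[1,5] of m[1,k]+m[k+1,6]+p_{0}·p_k·p_{6}.
k=1: 0 + 5769 + 30·31·4 = 9489; k=2: 37200 + 2157 + 30·40·4 = 44157; k=3: 6510 + 1677 + 30·3·4 = 8547; k=4: 10020 + 2028 + 30·39·4 = 16728; k=5: 9201 + 0 + 30·13·4 = 10761.
Minimum: 8547 at k=3.

8547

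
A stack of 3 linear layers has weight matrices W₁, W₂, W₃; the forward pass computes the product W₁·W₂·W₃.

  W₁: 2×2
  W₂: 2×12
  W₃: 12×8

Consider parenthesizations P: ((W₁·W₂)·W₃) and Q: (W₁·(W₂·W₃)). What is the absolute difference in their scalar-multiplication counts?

16

Order P = ((W₁·W₂)·W₃): (W₁·W₂): 2×2 by 2×12 → 2×12, cost 2·2·12 = 48; ((W₁·W₂)·W₃): 2×12 by 12×8 → 2×8, cost 2·12·8 = 192; cumulative 240. Total 240.
Order Q = (W₁·(W₂·W₃)): (W₂·W₃): 2×12 by 12×8 → 2×8, cost 2·12·8 = 192; (W₁·(W₂·W₃)): 2×2 by 2×8 → 2×8, cost 2·2·8 = 32; cumulative 224. Total 224.
Difference: |240 − 224| = 16.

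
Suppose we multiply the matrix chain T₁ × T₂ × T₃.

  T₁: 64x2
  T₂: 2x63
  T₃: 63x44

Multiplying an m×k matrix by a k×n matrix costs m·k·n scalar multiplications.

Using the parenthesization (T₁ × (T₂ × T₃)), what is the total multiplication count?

11176

(T₂ × T₃): 2×63 by 63×44 → 2×44, cost 2·63·44 = 5544
(T₁ × (T₂ × T₃)): 64×2 by 2×44 → 64×44, cost 64·2·44 = 5632; cumulative 11176
Total: 11176 scalar multiplications.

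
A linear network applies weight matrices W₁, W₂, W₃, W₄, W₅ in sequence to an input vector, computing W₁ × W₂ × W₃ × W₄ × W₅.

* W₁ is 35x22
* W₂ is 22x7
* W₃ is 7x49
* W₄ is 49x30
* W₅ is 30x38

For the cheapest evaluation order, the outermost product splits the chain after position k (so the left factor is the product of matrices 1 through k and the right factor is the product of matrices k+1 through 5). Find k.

2

Adjacent pairs: W₁W₂ = 35·22·7 = 5390; W₂W₃ = 22·7·49 = 7546; W₃W₄ = 7·49·30 = 10290; W₄W₅ = 49·30·38 = 55860.
Length 3: W₁..W₃: k=1: 0+7546+35·22·49=45276; k=2: 5390+0+35·7·49=17395 → min 17395 | W₂..W₄: k=2: 0+10290+22·7·30=14910; k=3: 7546+0+22·49·30=39886 → min 14910 | W₃..W₅: k=3: 0+55860+7·49·38=68894; k=4: 10290+0+7·30·38=18270 → min 18270.
Length 4: W₁..W₄: k=1: 0+14910+35·22·30=38010; k=2: 5390+10290+35·7·30=23030; k=3: 17395+0+35·49·30=68845 → min 23030 | W₂..W₅: k=2: 0+18270+22·7·38=24122; k=3: 7546+55860+22·49·38=104370; k=4: 14910+0+22·30·38=39990 → min 24122.
Top-level splits: k=1: (W₁..W₁)·(W₂..W₅) → 0+24122+35·22·38 = 53382; k=2: (W₁..W₂)·(W₃..W₅) → 5390+18270+35·7·38 = 32970; k=3: (W₁..W₃)·(W₄..W₅) → 17395+55860+35·49·38 = 138425; k=4: (W₁..W₄)·(W₅..W₅) → 23030+0+35·30·38 = 62930.
Best split is after W₂, i.e. k = 2.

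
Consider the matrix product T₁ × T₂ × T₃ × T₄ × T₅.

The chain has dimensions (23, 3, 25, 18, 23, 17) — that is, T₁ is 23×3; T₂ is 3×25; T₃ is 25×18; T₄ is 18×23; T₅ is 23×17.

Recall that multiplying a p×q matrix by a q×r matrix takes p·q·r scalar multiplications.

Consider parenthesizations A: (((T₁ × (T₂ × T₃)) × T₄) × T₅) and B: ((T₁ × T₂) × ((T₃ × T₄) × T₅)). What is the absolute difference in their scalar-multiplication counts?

10518

Order A = (((T₁ × (T₂ × T₃)) × T₄) × T₅): (T₂ × T₃): 3×25 by 25×18 → 3×18, cost 3·25·18 = 1350; (T₁ × (T₂ × T₃)): 23×3 by 3×18 → 23×18, cost 23·3·18 = 1242; cumulative 2592; ((T₁ × (T₂ × T₃)) × T₄): 23×18 by 18×23 → 23×23, cost 23·18·23 = 9522; cumulative 12114; (((T₁ × (T₂ × T₃)) × T₄) × T₅): 23×23 by 23×17 → 23×17, cost 23·23·17 = 8993; cumulative 21107. Total 21107.
Order B = ((T₁ × T₂) × ((T₃ × T₄) × T₅)): (T₁ × T₂): 23×3 by 3×25 → 23×25, cost 23·3·25 = 1725; (T₃ × T₄): 25×18 by 18×23 → 25×23, cost 25·18·23 = 10350; ((T₃ × T₄) × T₅): 25×23 by 23×17 → 25×17, cost 25·23·17 = 9775; cumulative 20125; ((T₁ × T₂) × ((T₃ × T₄) × T₅)): 23×25 by 25×17 → 23×17, cost 23·25·17 = 9775; cumulative 31625. Total 31625.
Difference: |21107 − 31625| = 10518.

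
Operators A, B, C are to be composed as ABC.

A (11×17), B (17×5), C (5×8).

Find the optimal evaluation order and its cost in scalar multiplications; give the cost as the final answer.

(A(BC)): cost 2176.
((AB)C): cost 1375.
Optimal: ((AB)C) with cost 1375.

1375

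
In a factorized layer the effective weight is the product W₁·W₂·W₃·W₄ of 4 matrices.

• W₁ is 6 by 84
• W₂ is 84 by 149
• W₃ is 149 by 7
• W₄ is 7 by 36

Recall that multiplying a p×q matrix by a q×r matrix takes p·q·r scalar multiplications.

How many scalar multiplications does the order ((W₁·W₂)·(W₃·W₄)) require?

144828

(W₁·W₂): 6×84 by 84×149 → 6×149, cost 6·84·149 = 75096
(W₃·W₄): 149×7 by 7×36 → 149×36, cost 149·7·36 = 37548
((W₁·W₂)·(W₃·W₄)): 6×149 by 149×36 → 6×36, cost 6·149·36 = 32184; cumulative 144828
Total: 144828 scalar multiplications.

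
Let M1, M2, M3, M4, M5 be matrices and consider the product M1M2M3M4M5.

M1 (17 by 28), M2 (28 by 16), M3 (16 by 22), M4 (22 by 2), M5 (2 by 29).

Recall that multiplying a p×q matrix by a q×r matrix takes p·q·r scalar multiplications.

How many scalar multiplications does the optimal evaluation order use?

3538

Adjacent pairs: M1M2 = 17·28·16 = 7616; M2M3 = 28·16·22 = 9856; M3M4 = 16·22·2 = 704; M4M5 = 22·2·29 = 1276.
Length 3: M1..M3: k=1: 0+9856+17·28·22=20328; k=2: 7616+0+17·16·22=13600 → min 13600 | M2..M4: k=2: 0+704+28·16·2=1600; k=3: 9856+0+28·22·2=11088 → min 1600 | M3..M5: k=3: 0+1276+16·22·29=11484; k=4: 704+0+16·2·29=1632 → min 1632.
Length 4: M1..M4: k=1: 0+1600+17·28·2=2552; k=2: 7616+704+17·16·2=8864; k=3: 13600+0+17·22·2=14348 → min 2552 | M2..M5: k=2: 0+1632+28·16·29=14624; k=3: 9856+1276+28·22·29=28996; k=4: 1600+0+28·2·29=3224 → min 3224.
Length 5: M1..M5: k=1: 0+3224+17·28·29=17028; k=2: 7616+1632+17·16·29=17136; k=3: 13600+1276+17·22·29=25722; k=4: 2552+0+17·2·29=3538 → min 3538.
Optimal order: ((M1(M2(M3M4)))M5) with cost 3538.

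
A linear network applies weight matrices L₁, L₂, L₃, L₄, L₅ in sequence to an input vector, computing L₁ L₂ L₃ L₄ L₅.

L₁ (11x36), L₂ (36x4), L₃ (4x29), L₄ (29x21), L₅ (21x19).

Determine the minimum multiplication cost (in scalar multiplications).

6452

Adjacent pairs: L₁L₂ = 11·36·4 = 1584; L₂L₃ = 36·4·29 = 4176; L₃L₄ = 4·29·21 = 2436; L₄L₅ = 29·21·19 = 11571.
Length 3: L₁..L₃: k=1: 0+4176+11·36·29=15660; k=2: 1584+0+11·4·29=2860 → min 2860 | L₂..L₄: k=2: 0+2436+36·4·21=5460; k=3: 4176+0+36·29·21=26100 → min 5460 | L₃..L₅: k=3: 0+11571+4·29·19=13775; k=4: 2436+0+4·21·19=4032 → min 4032.
Length 4: L₁..L₄: k=1: 0+5460+11·36·21=13776; k=2: 1584+2436+11·4·21=4944; k=3: 2860+0+11·29·21=9559 → min 4944 | L₂..L₅: k=2: 0+4032+36·4·19=6768; k=3: 4176+11571+36·29·19=35583; k=4: 5460+0+36·21·19=19824 → min 6768.
Length 5: L₁..L₅: k=1: 0+6768+11·36·19=14292; k=2: 1584+4032+11·4·19=6452; k=3: 2860+11571+11·29·19=20492; k=4: 4944+0+11·21·19=9333 → min 6452.
Optimal order: ((L₁ L₂) ((L₃ L₄) L₅)) with cost 6452.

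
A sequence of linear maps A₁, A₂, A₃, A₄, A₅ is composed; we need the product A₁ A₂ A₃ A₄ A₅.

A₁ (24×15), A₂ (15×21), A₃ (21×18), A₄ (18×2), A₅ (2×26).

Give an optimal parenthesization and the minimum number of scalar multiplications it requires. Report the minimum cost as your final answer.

Adjacent pairs: A₁A₂ = 24·15·21 = 7560; A₂A₃ = 15·21·18 = 5670; A₃A₄ = 21·18·2 = 756; A₄A₅ = 18·2·26 = 936.
Length 3: A₁..A₃: k=1: 0+5670+24·15·18=12150; k=2: 7560+0+24·21·18=16632 → min 12150 | A₂..A₄: k=2: 0+756+15·21·2=1386; k=3: 5670+0+15·18·2=6210 → min 1386 | A₃..A₅: k=3: 0+936+21·18·26=10764; k=4: 756+0+21·2·26=1848 → min 1848.
Length 4: A₁..A₄: k=1: 0+1386+24·15·2=2106; k=2: 7560+756+24·21·2=9324; k=3: 12150+0+24·18·2=13014 → min 2106 | A₂..A₅: k=2: 0+1848+15·21·26=10038; k=3: 5670+936+15·18·26=13626; k=4: 1386+0+15·2·26=2166 → min 2166.
Length 5: A₁..A₅: k=1: 0+2166+24·15·26=11526; k=2: 7560+1848+24·21·26=22512; k=3: 12150+936+24·18·26=24318; k=4: 2106+0+24·2·26=3354 → min 3354.
Optimal parenthesization: ((A₁ (A₂ (A₃ A₄))) A₅) with cost 3354.

3354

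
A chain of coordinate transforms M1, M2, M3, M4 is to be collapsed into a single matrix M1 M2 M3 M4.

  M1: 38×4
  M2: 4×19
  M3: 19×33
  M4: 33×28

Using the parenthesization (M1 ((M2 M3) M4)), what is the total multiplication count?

10460

(M2 M3): 4×19 by 19×33 → 4×33, cost 4·19·33 = 2508
((M2 M3) M4): 4×33 by 33×28 → 4×28, cost 4·33·28 = 3696; cumulative 6204
(M1 ((M2 M3) M4)): 38×4 by 4×28 → 38×28, cost 38·4·28 = 4256; cumulative 10460
Total: 10460 scalar multiplications.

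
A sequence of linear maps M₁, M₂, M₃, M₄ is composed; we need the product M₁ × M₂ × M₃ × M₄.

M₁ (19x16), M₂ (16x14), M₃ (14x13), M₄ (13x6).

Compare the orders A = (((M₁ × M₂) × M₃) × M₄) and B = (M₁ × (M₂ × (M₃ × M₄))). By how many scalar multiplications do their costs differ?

Order A = (((M₁ × M₂) × M₃) × M₄): (M₁ × M₂): 19×16 by 16×14 → 19×14, cost 19·16·14 = 4256; ((M₁ × M₂) × M₃): 19×14 by 14×13 → 19×13, cost 19·14·13 = 3458; cumulative 7714; (((M₁ × M₂) × M₃) × M₄): 19×13 by 13×6 → 19×6, cost 19·13·6 = 1482; cumulative 9196. Total 9196.
Order B = (M₁ × (M₂ × (M₃ × M₄))): (M₃ × M₄): 14×13 by 13×6 → 14×6, cost 14·13·6 = 1092; (M₂ × (M₃ × M₄)): 16×14 by 14×6 → 16×6, cost 16·14·6 = 1344; cumulative 2436; (M₁ × (M₂ × (M₃ × M₄))): 19×16 by 16×6 → 19×6, cost 19·16·6 = 1824; cumulative 4260. Total 4260.
Difference: |9196 − 4260| = 4936.

4936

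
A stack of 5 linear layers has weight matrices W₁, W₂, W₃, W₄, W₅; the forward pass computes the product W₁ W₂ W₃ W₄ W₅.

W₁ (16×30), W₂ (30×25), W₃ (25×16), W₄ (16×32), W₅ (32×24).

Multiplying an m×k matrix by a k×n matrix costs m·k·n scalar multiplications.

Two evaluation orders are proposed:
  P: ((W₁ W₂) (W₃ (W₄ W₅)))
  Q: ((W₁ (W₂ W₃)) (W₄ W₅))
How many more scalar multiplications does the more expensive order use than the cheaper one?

Order P = ((W₁ W₂) (W₃ (W₄ W₅))): (W₁ W₂): 16×30 by 30×25 → 16×25, cost 16·30·25 = 12000; (W₄ W₅): 16×32 by 32×24 → 16×24, cost 16·32·24 = 12288; (W₃ (W₄ W₅)): 25×16 by 16×24 → 25×24, cost 25·16·24 = 9600; cumulative 21888; ((W₁ W₂) (W₃ (W₄ W₅))): 16×25 by 25×24 → 16×24, cost 16·25·24 = 9600; cumulative 43488. Total 43488.
Order Q = ((W₁ (W₂ W₃)) (W₄ W₅)): (W₂ W₃): 30×25 by 25×16 → 30×16, cost 30·25·16 = 12000; (W₁ (W₂ W₃)): 16×30 by 30×16 → 16×16, cost 16·30·16 = 7680; cumulative 19680; (W₄ W₅): 16×32 by 32×24 → 16×24, cost 16·32·24 = 12288; ((W₁ (W₂ W₃)) (W₄ W₅)): 16×16 by 16×24 → 16×24, cost 16·16·24 = 6144; cumulative 38112. Total 38112.
Difference: |43488 − 38112| = 5376.

5376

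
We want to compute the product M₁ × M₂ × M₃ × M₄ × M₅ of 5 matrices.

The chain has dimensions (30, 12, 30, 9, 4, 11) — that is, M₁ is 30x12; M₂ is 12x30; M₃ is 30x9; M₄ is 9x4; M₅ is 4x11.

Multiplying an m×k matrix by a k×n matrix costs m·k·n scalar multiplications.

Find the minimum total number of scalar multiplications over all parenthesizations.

Adjacent pairs: M₁M₂ = 30·12·30 = 10800; M₂M₃ = 12·30·9 = 3240; M₃M₄ = 30·9·4 = 1080; M₄M₅ = 9·4·11 = 396.
Length 3: M₁..M₃: k=1: 0+3240+30·12·9=6480; k=2: 10800+0+30·30·9=18900 → min 6480 | M₂..M₄: k=2: 0+1080+12·30·4=2520; k=3: 3240+0+12·9·4=3672 → min 2520 | M₃..M₅: k=3: 0+396+30·9·11=3366; k=4: 1080+0+30·4·11=2400 → min 2400.
Length 4: M₁..M₄: k=1: 0+2520+30·12·4=3960; k=2: 10800+1080+30·30·4=15480; k=3: 6480+0+30·9·4=7560 → min 3960 | M₂..M₅: k=2: 0+2400+12·30·11=6360; k=3: 3240+396+12·9·11=4824; k=4: 2520+0+12·4·11=3048 → min 3048.
Length 5: M₁..M₅: k=1: 0+3048+30·12·11=7008; k=2: 10800+2400+30·30·11=23100; k=3: 6480+396+30·9·11=9846; k=4: 3960+0+30·4·11=5280 → min 5280.
Optimal order: ((M₁ × (M₂ × (M₃ × M₄))) × M₅) with cost 5280.

5280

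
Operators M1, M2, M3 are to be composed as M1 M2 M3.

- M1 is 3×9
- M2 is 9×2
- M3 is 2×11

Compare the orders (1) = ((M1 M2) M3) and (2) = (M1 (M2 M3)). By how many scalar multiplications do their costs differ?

Order (1) = ((M1 M2) M3): (M1 M2): 3×9 by 9×2 → 3×2, cost 3·9·2 = 54; ((M1 M2) M3): 3×2 by 2×11 → 3×11, cost 3·2·11 = 66; cumulative 120. Total 120.
Order (2) = (M1 (M2 M3)): (M2 M3): 9×2 by 2×11 → 9×11, cost 9·2·11 = 198; (M1 (M2 M3)): 3×9 by 9×11 → 3×11, cost 3·9·11 = 297; cumulative 495. Total 495.
Difference: |120 − 495| = 375.

375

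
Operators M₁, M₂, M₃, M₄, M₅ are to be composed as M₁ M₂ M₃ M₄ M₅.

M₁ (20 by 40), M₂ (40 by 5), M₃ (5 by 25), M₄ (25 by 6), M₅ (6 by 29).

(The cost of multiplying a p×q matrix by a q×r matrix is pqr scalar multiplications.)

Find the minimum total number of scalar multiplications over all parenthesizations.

Adjacent pairs: M₁M₂ = 20·40·5 = 4000; M₂M₃ = 40·5·25 = 5000; M₃M₄ = 5·25·6 = 750; M₄M₅ = 25·6·29 = 4350.
Length 3: M₁..M₃: k=1: 0+5000+20·40·25=25000; k=2: 4000+0+20·5·25=6500 → min 6500 | M₂..M₄: k=2: 0+750+40·5·6=1950; k=3: 5000+0+40·25·6=11000 → min 1950 | M₃..M₅: k=3: 0+4350+5·25·29=7975; k=4: 750+0+5·6·29=1620 → min 1620.
Length 4: M₁..M₄: k=1: 0+1950+20·40·6=6750; k=2: 4000+750+20·5·6=5350; k=3: 6500+0+20·25·6=9500 → min 5350 | M₂..M₅: k=2: 0+1620+40·5·29=7420; k=3: 5000+4350+40·25·29=38350; k=4: 1950+0+40·6·29=8910 → min 7420.
Length 5: M₁..M₅: k=1: 0+7420+20·40·29=30620; k=2: 4000+1620+20·5·29=8520; k=3: 6500+4350+20·25·29=25350; k=4: 5350+0+20·6·29=8830 → min 8520.
Optimal order: ((M₁ M₂) ((M₃ M₄) M₅)) with cost 8520.

8520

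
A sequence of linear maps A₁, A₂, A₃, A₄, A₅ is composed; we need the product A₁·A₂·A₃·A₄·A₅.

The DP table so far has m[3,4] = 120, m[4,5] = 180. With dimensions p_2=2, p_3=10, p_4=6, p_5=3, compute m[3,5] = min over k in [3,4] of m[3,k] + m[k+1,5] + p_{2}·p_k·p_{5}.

156

m[3,5] = min over k∈[3,4] of m[3,k]+m[k+1,5]+p_{2}·p_k·p_{5}.
k=3: 0 + 180 + 2·10·3 = 240; k=4: 120 + 0 + 2·6·3 = 156.
Minimum: 156 at k=4.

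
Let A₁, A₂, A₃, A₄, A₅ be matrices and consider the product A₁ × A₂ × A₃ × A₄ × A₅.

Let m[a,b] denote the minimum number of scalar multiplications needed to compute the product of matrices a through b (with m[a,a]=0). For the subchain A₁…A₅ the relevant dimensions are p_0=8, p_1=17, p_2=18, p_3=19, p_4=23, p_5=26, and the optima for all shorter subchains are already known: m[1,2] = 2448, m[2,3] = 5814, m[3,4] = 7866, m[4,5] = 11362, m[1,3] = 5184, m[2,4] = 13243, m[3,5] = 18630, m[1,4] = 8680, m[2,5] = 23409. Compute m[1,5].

m[1,5] = min over k∈[1,4] of m[1,k]+m[k+1,5]+p_{0}·p_k·p_{5}.
k=1: 0 + 23409 + 8·17·26 = 26945; k=2: 2448 + 18630 + 8·18·26 = 24822; k=3: 5184 + 11362 + 8·19·26 = 20498; k=4: 8680 + 0 + 8·23·26 = 13464.
Minimum: 13464 at k=4.

13464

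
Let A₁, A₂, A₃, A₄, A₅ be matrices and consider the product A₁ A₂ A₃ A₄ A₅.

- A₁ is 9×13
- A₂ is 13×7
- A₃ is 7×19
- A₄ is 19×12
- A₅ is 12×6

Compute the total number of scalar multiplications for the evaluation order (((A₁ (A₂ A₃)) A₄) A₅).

(A₂ A₃): 13×7 by 7×19 → 13×19, cost 13·7·19 = 1729
(A₁ (A₂ A₃)): 9×13 by 13×19 → 9×19, cost 9·13·19 = 2223; cumulative 3952
((A₁ (A₂ A₃)) A₄): 9×19 by 19×12 → 9×12, cost 9·19·12 = 2052; cumulative 6004
(((A₁ (A₂ A₃)) A₄) A₅): 9×12 by 12×6 → 9×6, cost 9·12·6 = 648; cumulative 6652
Total: 6652 scalar multiplications.

6652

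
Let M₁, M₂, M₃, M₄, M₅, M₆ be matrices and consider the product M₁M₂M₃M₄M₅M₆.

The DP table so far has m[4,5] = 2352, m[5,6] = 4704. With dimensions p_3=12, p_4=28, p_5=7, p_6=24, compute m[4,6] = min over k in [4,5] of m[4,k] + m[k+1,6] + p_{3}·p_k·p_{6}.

m[4,6] = min over k∈[4,5] of m[4,k]+m[k+1,6]+p_{3}·p_k·p_{6}.
k=4: 0 + 4704 + 12·28·24 = 12768; k=5: 2352 + 0 + 12·7·24 = 4368.
Minimum: 4368 at k=5.

4368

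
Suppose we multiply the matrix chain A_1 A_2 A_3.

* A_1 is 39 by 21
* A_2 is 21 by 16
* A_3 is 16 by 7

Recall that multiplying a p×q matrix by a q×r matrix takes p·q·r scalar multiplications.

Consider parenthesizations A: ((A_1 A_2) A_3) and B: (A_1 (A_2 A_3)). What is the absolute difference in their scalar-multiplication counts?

9387

Order A = ((A_1 A_2) A_3): (A_1 A_2): 39×21 by 21×16 → 39×16, cost 39·21·16 = 13104; ((A_1 A_2) A_3): 39×16 by 16×7 → 39×7, cost 39·16·7 = 4368; cumulative 17472. Total 17472.
Order B = (A_1 (A_2 A_3)): (A_2 A_3): 21×16 by 16×7 → 21×7, cost 21·16·7 = 2352; (A_1 (A_2 A_3)): 39×21 by 21×7 → 39×7, cost 39·21·7 = 5733; cumulative 8085. Total 8085.
Difference: |17472 − 8085| = 9387.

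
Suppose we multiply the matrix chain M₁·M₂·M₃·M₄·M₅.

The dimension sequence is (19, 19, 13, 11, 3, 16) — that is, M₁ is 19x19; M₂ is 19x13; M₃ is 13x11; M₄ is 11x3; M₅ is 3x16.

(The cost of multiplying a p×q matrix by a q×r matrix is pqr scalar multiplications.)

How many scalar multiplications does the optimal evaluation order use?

Adjacent pairs: M₁M₂ = 19·19·13 = 4693; M₂M₃ = 19·13·11 = 2717; M₃M₄ = 13·11·3 = 429; M₄M₅ = 11·3·16 = 528.
Length 3: M₁..M₃: k=1: 0+2717+19·19·11=6688; k=2: 4693+0+19·13·11=7410 → min 6688 | M₂..M₄: k=2: 0+429+19·13·3=1170; k=3: 2717+0+19·11·3=3344 → min 1170 | M₃..M₅: k=3: 0+528+13·11·16=2816; k=4: 429+0+13·3·16=1053 → min 1053.
Length 4: M₁..M₄: k=1: 0+1170+19·19·3=2253; k=2: 4693+429+19·13·3=5863; k=3: 6688+0+19·11·3=7315 → min 2253 | M₂..M₅: k=2: 0+1053+19·13·16=5005; k=3: 2717+528+19·11·16=6589; k=4: 1170+0+19·3·16=2082 → min 2082.
Length 5: M₁..M₅: k=1: 0+2082+19·19·16=7858; k=2: 4693+1053+19·13·16=9698; k=3: 6688+528+19·11·16=10560; k=4: 2253+0+19·3·16=3165 → min 3165.
Optimal order: ((M₁·(M₂·(M₃·M₄)))·M₅) with cost 3165.

3165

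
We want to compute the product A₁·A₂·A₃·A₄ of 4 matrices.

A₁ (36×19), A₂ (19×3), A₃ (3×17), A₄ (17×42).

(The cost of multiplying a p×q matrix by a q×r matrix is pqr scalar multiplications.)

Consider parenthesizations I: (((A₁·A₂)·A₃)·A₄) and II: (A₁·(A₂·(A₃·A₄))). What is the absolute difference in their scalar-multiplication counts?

Order I = (((A₁·A₂)·A₃)·A₄): (A₁·A₂): 36×19 by 19×3 → 36×3, cost 36·19·3 = 2052; ((A₁·A₂)·A₃): 36×3 by 3×17 → 36×17, cost 36·3·17 = 1836; cumulative 3888; (((A₁·A₂)·A₃)·A₄): 36×17 by 17×42 → 36×42, cost 36·17·42 = 25704; cumulative 29592. Total 29592.
Order II = (A₁·(A₂·(A₃·A₄))): (A₃·A₄): 3×17 by 17×42 → 3×42, cost 3·17·42 = 2142; (A₂·(A₃·A₄)): 19×3 by 3×42 → 19×42, cost 19·3·42 = 2394; cumulative 4536; (A₁·(A₂·(A₃·A₄))): 36×19 by 19×42 → 36×42, cost 36·19·42 = 28728; cumulative 33264. Total 33264.
Difference: |29592 − 33264| = 3672.

3672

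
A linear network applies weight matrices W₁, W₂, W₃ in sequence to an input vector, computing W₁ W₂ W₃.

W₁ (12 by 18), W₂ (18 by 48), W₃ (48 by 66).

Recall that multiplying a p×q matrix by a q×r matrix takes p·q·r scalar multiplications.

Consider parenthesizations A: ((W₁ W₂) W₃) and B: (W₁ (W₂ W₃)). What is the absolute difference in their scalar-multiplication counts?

Order A = ((W₁ W₂) W₃): (W₁ W₂): 12×18 by 18×48 → 12×48, cost 12·18·48 = 10368; ((W₁ W₂) W₃): 12×48 by 48×66 → 12×66, cost 12·48·66 = 38016; cumulative 48384. Total 48384.
Order B = (W₁ (W₂ W₃)): (W₂ W₃): 18×48 by 48×66 → 18×66, cost 18·48·66 = 57024; (W₁ (W₂ W₃)): 12×18 by 18×66 → 12×66, cost 12·18·66 = 14256; cumulative 71280. Total 71280.
Difference: |48384 − 71280| = 22896.

22896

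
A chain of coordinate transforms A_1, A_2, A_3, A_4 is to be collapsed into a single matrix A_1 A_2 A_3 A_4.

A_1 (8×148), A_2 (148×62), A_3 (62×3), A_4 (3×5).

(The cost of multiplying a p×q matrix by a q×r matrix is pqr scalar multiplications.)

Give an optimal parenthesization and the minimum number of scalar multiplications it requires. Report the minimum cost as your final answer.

31200

Adjacent pairs: A_1A_2 = 8·148·62 = 73408; A_2A_3 = 148·62·3 = 27528; A_3A_4 = 62·3·5 = 930.
Length 3: A_1..A_3: k=1: 0+27528+8·148·3=31080; k=2: 73408+0+8·62·3=74896 → min 31080 | A_2..A_4: k=2: 0+930+148·62·5=46810; k=3: 27528+0+148·3·5=29748 → min 29748.
Length 4: A_1..A_4: k=1: 0+29748+8·148·5=35668; k=2: 73408+930+8·62·5=76818; k=3: 31080+0+8·3·5=31200 → min 31200.
Optimal parenthesization: ((A_1 (A_2 A_3)) A_4) with cost 31200.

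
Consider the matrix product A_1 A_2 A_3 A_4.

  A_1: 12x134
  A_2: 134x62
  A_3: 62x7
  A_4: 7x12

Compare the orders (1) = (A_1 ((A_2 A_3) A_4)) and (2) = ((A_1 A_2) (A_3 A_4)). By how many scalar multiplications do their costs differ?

25124

Order (1) = (A_1 ((A_2 A_3) A_4)): (A_2 A_3): 134×62 by 62×7 → 134×7, cost 134·62·7 = 58156; ((A_2 A_3) A_4): 134×7 by 7×12 → 134×12, cost 134·7·12 = 11256; cumulative 69412; (A_1 ((A_2 A_3) A_4)): 12×134 by 134×12 → 12×12, cost 12·134·12 = 19296; cumulative 88708. Total 88708.
Order (2) = ((A_1 A_2) (A_3 A_4)): (A_1 A_2): 12×134 by 134×62 → 12×62, cost 12·134·62 = 99696; (A_3 A_4): 62×7 by 7×12 → 62×12, cost 62·7·12 = 5208; ((A_1 A_2) (A_3 A_4)): 12×62 by 62×12 → 12×12, cost 12·62·12 = 8928; cumulative 113832. Total 113832.
Difference: |88708 − 113832| = 25124.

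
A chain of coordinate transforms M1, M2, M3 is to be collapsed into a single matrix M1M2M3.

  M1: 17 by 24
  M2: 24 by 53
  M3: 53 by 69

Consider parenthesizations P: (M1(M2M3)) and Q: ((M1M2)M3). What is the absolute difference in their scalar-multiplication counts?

Order P = (M1(M2M3)): (M2M3): 24×53 by 53×69 → 24×69, cost 24·53·69 = 87768; (M1(M2M3)): 17×24 by 24×69 → 17×69, cost 17·24·69 = 28152; cumulative 115920. Total 115920.
Order Q = ((M1M2)M3): (M1M2): 17×24 by 24×53 → 17×53, cost 17·24·53 = 21624; ((M1M2)M3): 17×53 by 53×69 → 17×69, cost 17·53·69 = 62169; cumulative 83793. Total 83793.
Difference: |115920 − 83793| = 32127.

32127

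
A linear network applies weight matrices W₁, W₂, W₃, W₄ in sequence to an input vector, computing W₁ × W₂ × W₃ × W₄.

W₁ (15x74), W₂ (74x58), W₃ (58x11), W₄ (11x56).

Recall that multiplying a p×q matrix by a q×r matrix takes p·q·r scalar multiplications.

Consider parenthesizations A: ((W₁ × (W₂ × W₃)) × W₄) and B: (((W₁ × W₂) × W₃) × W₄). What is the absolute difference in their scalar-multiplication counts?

Order A = ((W₁ × (W₂ × W₃)) × W₄): (W₂ × W₃): 74×58 by 58×11 → 74×11, cost 74·58·11 = 47212; (W₁ × (W₂ × W₃)): 15×74 by 74×11 → 15×11, cost 15·74·11 = 12210; cumulative 59422; ((W₁ × (W₂ × W₃)) × W₄): 15×11 by 11×56 → 15×56, cost 15·11·56 = 9240; cumulative 68662. Total 68662.
Order B = (((W₁ × W₂) × W₃) × W₄): (W₁ × W₂): 15×74 by 74×58 → 15×58, cost 15·74·58 = 64380; ((W₁ × W₂) × W₃): 15×58 by 58×11 → 15×11, cost 15·58·11 = 9570; cumulative 73950; (((W₁ × W₂) × W₃) × W₄): 15×11 by 11×56 → 15×56, cost 15·11·56 = 9240; cumulative 83190. Total 83190.
Difference: |68662 − 83190| = 14528.

14528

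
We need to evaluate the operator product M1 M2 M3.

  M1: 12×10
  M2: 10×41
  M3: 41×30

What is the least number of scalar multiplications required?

15900

Order (M1 (M2 M3)): (M2 M3): 10×41 by 41×30 → 10×30, cost 10·41·30 = 12300; (M1 (M2 M3)): 12×10 by 10×30 → 12×30, cost 12·10·30 = 3600; cumulative 15900. Total 15900.
Order ((M1 M2) M3): (M1 M2): 12×10 by 10×41 → 12×41, cost 12·10·41 = 4920; ((M1 M2) M3): 12×41 by 41×30 → 12×30, cost 12·41·30 = 14760; cumulative 19680. Total 19680.
Minimum: 15900.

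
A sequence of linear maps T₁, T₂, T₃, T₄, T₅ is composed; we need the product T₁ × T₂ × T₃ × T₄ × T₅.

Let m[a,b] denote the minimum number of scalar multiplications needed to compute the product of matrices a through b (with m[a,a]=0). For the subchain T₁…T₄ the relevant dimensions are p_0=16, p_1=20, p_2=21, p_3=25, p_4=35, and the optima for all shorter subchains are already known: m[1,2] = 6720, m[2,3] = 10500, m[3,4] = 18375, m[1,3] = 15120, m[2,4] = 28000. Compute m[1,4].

29120

m[1,4] = min over k∈[1,3] of m[1,k]+m[k+1,4]+p_{0}·p_k·p_{4}.
k=1: 0 + 28000 + 16·20·35 = 39200; k=2: 6720 + 18375 + 16·21·35 = 36855; k=3: 15120 + 0 + 16·25·35 = 29120.
Minimum: 29120 at k=3.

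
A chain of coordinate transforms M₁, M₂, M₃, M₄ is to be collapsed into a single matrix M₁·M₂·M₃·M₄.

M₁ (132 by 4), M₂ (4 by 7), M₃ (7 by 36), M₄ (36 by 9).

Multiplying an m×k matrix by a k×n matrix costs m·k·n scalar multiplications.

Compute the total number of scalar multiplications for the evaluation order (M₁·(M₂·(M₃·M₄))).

(M₃·M₄): 7×36 by 36×9 → 7×9, cost 7·36·9 = 2268
(M₂·(M₃·M₄)): 4×7 by 7×9 → 4×9, cost 4·7·9 = 252; cumulative 2520
(M₁·(M₂·(M₃·M₄))): 132×4 by 4×9 → 132×9, cost 132·4·9 = 4752; cumulative 7272
Total: 7272 scalar multiplications.

7272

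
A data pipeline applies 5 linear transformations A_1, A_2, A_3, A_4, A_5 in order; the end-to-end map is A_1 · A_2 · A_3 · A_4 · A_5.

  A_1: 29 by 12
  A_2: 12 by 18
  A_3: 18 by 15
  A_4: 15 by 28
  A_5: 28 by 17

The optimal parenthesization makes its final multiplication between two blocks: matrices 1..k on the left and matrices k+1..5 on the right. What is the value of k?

Adjacent pairs: A_1A_2 = 29·12·18 = 6264; A_2A_3 = 12·18·15 = 3240; A_3A_4 = 18·15·28 = 7560; A_4A_5 = 15·28·17 = 7140.
Length 3: A_1..A_3: k=1: 0+3240+29·12·15=8460; k=2: 6264+0+29·18·15=14094 → min 8460 | A_2..A_4: k=2: 0+7560+12·18·28=13608; k=3: 3240+0+12·15·28=8280 → min 8280 | A_3..A_5: k=3: 0+7140+18·15·17=11730; k=4: 7560+0+18·28·17=16128 → min 11730.
Length 4: A_1..A_4: k=1: 0+8280+29·12·28=18024; k=2: 6264+7560+29·18·28=28440; k=3: 8460+0+29·15·28=20640 → min 18024 | A_2..A_5: k=2: 0+11730+12·18·17=15402; k=3: 3240+7140+12·15·17=13440; k=4: 8280+0+12·28·17=13992 → min 13440.
Top-level splits: k=1: (A_1..A_1)·(A_2..A_5) → 0+13440+29·12·17 = 19356; k=2: (A_1..A_2)·(A_3..A_5) → 6264+11730+29·18·17 = 26868; k=3: (A_1..A_3)·(A_4..A_5) → 8460+7140+29·15·17 = 22995; k=4: (A_1..A_4)·(A_5..A_5) → 18024+0+29·28·17 = 31828.
Best split is after A_1, i.e. k = 1.

1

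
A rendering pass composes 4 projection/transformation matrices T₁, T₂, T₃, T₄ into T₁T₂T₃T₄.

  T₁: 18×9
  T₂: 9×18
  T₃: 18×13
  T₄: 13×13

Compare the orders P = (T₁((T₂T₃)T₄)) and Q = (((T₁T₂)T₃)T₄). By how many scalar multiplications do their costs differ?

4437

Order P = (T₁((T₂T₃)T₄)): (T₂T₃): 9×18 by 18×13 → 9×13, cost 9·18·13 = 2106; ((T₂T₃)T₄): 9×13 by 13×13 → 9×13, cost 9·13·13 = 1521; cumulative 3627; (T₁((T₂T₃)T₄)): 18×9 by 9×13 → 18×13, cost 18·9·13 = 2106; cumulative 5733. Total 5733.
Order Q = (((T₁T₂)T₃)T₄): (T₁T₂): 18×9 by 9×18 → 18×18, cost 18·9·18 = 2916; ((T₁T₂)T₃): 18×18 by 18×13 → 18×13, cost 18·18·13 = 4212; cumulative 7128; (((T₁T₂)T₃)T₄): 18×13 by 13×13 → 18×13, cost 18·13·13 = 3042; cumulative 10170. Total 10170.
Difference: |5733 − 10170| = 4437.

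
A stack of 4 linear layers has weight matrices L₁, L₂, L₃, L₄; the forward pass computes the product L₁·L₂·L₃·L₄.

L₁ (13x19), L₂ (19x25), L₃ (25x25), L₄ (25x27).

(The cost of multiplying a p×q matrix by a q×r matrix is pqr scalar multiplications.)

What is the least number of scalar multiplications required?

Adjacent pairs: L₁L₂ = 13·19·25 = 6175; L₂L₃ = 19·25·25 = 11875; L₃L₄ = 25·25·27 = 16875.
Length 3: L₁..L₃: k=1: 0+11875+13·19·25=18050; k=2: 6175+0+13·25·25=14300 → min 14300 | L₂..L₄: k=2: 0+16875+19·25·27=29700; k=3: 11875+0+19·25·27=24700 → min 24700.
Length 4: L₁..L₄: k=1: 0+24700+13·19·27=31369; k=2: 6175+16875+13·25·27=31825; k=3: 14300+0+13·25·27=23075 → min 23075.
Optimal order: (((L₁·L₂)·L₃)·L₄) with cost 23075.

23075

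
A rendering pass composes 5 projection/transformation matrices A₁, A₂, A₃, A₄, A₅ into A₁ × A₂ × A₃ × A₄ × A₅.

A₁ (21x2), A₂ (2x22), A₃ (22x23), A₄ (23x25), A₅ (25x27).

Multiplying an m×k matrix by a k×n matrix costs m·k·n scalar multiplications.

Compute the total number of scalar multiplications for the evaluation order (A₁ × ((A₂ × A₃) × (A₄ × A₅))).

18913

(A₂ × A₃): 2×22 by 22×23 → 2×23, cost 2·22·23 = 1012
(A₄ × A₅): 23×25 by 25×27 → 23×27, cost 23·25·27 = 15525
((A₂ × A₃) × (A₄ × A₅)): 2×23 by 23×27 → 2×27, cost 2·23·27 = 1242; cumulative 17779
(A₁ × ((A₂ × A₃) × (A₄ × A₅))): 21×2 by 2×27 → 21×27, cost 21·2·27 = 1134; cumulative 18913
Total: 18913 scalar multiplications.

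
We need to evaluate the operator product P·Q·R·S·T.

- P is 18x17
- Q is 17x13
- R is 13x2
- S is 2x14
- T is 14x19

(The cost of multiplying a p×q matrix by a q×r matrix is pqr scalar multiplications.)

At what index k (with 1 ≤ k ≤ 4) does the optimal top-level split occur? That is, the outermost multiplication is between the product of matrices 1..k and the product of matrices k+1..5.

Adjacent pairs: PQ = 18·17·13 = 3978; QR = 17·13·2 = 442; RS = 13·2·14 = 364; ST = 2·14·19 = 532.
Length 3: P..R: k=1: 0+442+18·17·2=1054; k=2: 3978+0+18·13·2=4446 → min 1054 | Q..S: k=2: 0+364+17·13·14=3458; k=3: 442+0+17·2·14=918 → min 918 | R..T: k=3: 0+532+13·2·19=1026; k=4: 364+0+13·14·19=3822 → min 1026.
Length 4: P..S: k=1: 0+918+18·17·14=5202; k=2: 3978+364+18·13·14=7618; k=3: 1054+0+18·2·14=1558 → min 1558 | Q..T: k=2: 0+1026+17·13·19=5225; k=3: 442+532+17·2·19=1620; k=4: 918+0+17·14·19=5440 → min 1620.
Top-level splits: k=1: (P..P)·(Q..T) → 0+1620+18·17·19 = 7434; k=2: (P..Q)·(R..T) → 3978+1026+18·13·19 = 9450; k=3: (P..R)·(S..T) → 1054+532+18·2·19 = 2270; k=4: (P..S)·(T..T) → 1558+0+18·14·19 = 6346.
Best split is after R, i.e. k = 3.

3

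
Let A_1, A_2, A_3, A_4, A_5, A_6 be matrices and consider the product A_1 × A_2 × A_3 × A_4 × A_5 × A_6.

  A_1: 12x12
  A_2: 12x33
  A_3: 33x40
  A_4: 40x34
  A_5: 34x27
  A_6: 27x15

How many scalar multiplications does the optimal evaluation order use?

50196

Adjacent pairs: A_1A_2 = 12·12·33 = 4752; A_2A_3 = 12·33·40 = 15840; A_3A_4 = 33·40·34 = 44880; A_4A_5 = 40·34·27 = 36720; A_5A_6 = 34·27·15 = 13770.
Length 3: A_1..A_3: k=1: 0+15840+12·12·40=21600; k=2: 4752+0+12·33·40=20592 → min 20592 | A_2..A_4: k=2: 0+44880+12·33·34=58344; k=3: 15840+0+12·40·34=32160 → min 32160 | A_3..A_5: k=3: 0+36720+33·40·27=72360; k=4: 44880+0+33·34·27=75174 → min 72360 | A_4..A_6: k=4: 0+13770+40·34·15=34170; k=5: 36720+0+40·27·15=52920 → min 34170.
Length 4: A_1..A_4: k=1: 0+32160+12·12·34=37056; k=2: 4752+44880+12·33·34=63096; k=3: 20592+0+12·40·34=36912 → min 36912 | A_2..A_5: k=2: 0+72360+12·33·27=83052; k=3: 15840+36720+12·40·27=65520; k=4: 32160+0+12·34·27=43176 → min 43176 | A_3..A_6: k=3: 0+34170+33·40·15=53970; k=4: 44880+13770+33·34·15=75480; k=5: 72360+0+33·27·15=85725 → min 53970.
Length 5: A_1..A_5: k=1: 0+43176+12·12·27=47064; k=2: 4752+72360+12·33·27=87804; k=3: 20592+36720+12·40·27=70272; k=4: 36912+0+12·34·27=47928 → min 47064 | A_2..A_6: k=2: 0+53970+12·33·15=59910; k=3: 15840+34170+12·40·15=57210; k=4: 32160+13770+12·34·15=52050; k=5: 43176+0+12·27·15=48036 → min 48036.
Length 6: A_1..A_6: k=1: 0+48036+12·12·15=50196; k=2: 4752+53970+12·33·15=64662; k=3: 20592+34170+12·40·15=61962; k=4: 36912+13770+12·34·15=56802; k=5: 47064+0+12·27·15=51924 → min 50196.
Optimal order: (A_1 × ((((A_2 × A_3) × A_4) × A_5) × A_6)) with cost 50196.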